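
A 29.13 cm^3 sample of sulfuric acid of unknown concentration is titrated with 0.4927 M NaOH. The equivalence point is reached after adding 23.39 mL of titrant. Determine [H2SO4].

0.198 M

n(NaOH) delivered = 0.4927 x 0.02339 = 0.01152 mol.
The reaction is 1 H2SO4 + 2 NaOH, so n(H2SO4) = 0.01152 x 1/2 = 0.005762 mol.
[H2SO4] = 0.005762 mol / 0.02913 L = 0.198 M.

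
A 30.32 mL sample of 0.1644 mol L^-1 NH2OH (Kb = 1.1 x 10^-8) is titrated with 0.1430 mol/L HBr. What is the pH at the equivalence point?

3.58

n(NH2OH) = 0.1644 x 0.03032 = 0.004985 mol; V(HBr) at equivalence = 0.004985/0.1430 = 0.03486 L.
At equivalence the base is fully converted to NH3OH+; total volume = 0.06518 L, so [NH3OH+] = 0.004985/0.06518 = 0.07648 M.
Ka(NH3OH+) = Kw/Kb = 1.0e-14 / 1.1 x 10^-8 = 9.09e-7.
[H^+] = sqrt(Ka x [NH3OH+]) = sqrt(9.09e-7 x 0.07648) = 0.000264 M.
pH = -log(0.000264) = 3.58.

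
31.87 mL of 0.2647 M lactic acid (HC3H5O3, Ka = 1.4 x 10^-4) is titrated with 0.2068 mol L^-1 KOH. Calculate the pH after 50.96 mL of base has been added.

n(acid) = 0.2647 x 0.03187 = 0.008436 mol; n(KOH) added = 0.2068 x 0.05096 = 0.01054 mol.
Base is in excess by 0.01054 - 0.008436 = 0.002103 mol in a total volume of 0.08283 L.
[OH^-] = 0.002103/0.08283 = 0.02538 M, so pOH = 1.60 and pH = 14.00 - 1.60 = 12.40.

12.40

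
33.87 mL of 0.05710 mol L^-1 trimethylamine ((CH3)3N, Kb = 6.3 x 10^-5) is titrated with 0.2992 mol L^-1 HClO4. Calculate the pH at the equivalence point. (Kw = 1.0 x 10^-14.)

n((CH3)3N) = 0.05710 x 0.03387 = 0.001934 mol; V(HClO4) at equivalence = 0.001934/0.2992 = 0.006464 L.
At equivalence the base is fully converted to (CH3)3NH+; total volume = 0.04033 L, so [(CH3)3NH+] = 0.001934/0.04033 = 0.04795 M.
Ka((CH3)3NH+) = Kw/Kb = 1.0e-14 / 6.3 x 10^-5 = 1.59e-10.
[H^+] = sqrt(Ka x [(CH3)3NH+]) = sqrt(1.59e-10 x 0.04795) = 2.76e-6 M.
pH = -log(2.76e-6) = 5.56.

5.56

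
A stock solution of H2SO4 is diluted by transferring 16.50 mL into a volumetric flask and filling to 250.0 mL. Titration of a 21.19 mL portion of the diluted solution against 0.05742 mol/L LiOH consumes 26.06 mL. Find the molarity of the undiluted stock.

n(LiOH) = 0.05742 x 0.02606 = 0.001496 mol.
n(H2SO4) in the aliquot = 0.001496 x 1/2 = 0.0007482 mol.
[diluted H2SO4] = 0.0007482 / 0.02119 = 0.03531 M.
Dilution factor = 250.0/16.50 = 15.15, so [stock] = 0.03531 x 15.15 = 0.535 M.

0.535 M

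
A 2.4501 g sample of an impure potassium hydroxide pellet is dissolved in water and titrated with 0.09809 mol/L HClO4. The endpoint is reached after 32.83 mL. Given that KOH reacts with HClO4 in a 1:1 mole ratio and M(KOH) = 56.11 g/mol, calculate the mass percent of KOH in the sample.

7.37%

n(HClO4) = 0.09809 x 0.03283 = 0.003220 mol.
n(KOH) = 0.003220 / 1 = 0.003220 mol.
mass of KOH = 0.003220 x 56.11 = 0.1807 g.
% purity = 0.1807 / 2.4501 x 100 = 7.37%.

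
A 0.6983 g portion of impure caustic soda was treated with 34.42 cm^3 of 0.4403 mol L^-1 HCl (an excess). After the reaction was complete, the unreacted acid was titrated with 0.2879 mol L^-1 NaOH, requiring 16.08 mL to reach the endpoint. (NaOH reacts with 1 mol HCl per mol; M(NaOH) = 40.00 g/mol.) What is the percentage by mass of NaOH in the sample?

Total n(HCl) added = 0.4403 x 0.03442 = 0.01516 mol.
n(NaOH) used = 0.2879 x 0.01608 = 0.004629 mol, which equals the excess n(HCl).
So n(HCl) consumed by the sample = 0.01516 - 0.004629 = 0.01053 mol.
n(NaOH) = 0.01053 / 1 = 0.01053 mol.
mass NaOH = 0.01053 x 40.00 = 0.4210 g, so %NaOH = 0.4210/0.6983 x 100 = 60.3%.

60.3%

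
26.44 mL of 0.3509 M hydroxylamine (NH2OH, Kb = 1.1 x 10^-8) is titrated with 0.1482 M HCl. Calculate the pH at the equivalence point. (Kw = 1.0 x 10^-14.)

n(NH2OH) = 0.3509 x 0.02644 = 0.009278 mol; V(HCl) at equivalence = 0.009278/0.1482 = 0.06260 L.
At equivalence the base is fully converted to NH3OH+; total volume = 0.08904 L, so [NH3OH+] = 0.009278/0.08904 = 0.1042 M.
Ka(NH3OH+) = Kw/Kb = 1.0e-14 / 1.1 x 10^-8 = 9.09e-7.
[H^+] = sqrt(Ka x [NH3OH+]) = sqrt(9.09e-7 x 0.1042) = 0.000308 M.
pH = -log(0.000308) = 3.51.

3.51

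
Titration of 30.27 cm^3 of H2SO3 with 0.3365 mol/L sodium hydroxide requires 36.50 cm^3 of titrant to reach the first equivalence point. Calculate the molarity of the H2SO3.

n(NaOH) = 0.3365 x 0.03650 = 0.01228 mol.
At the first equivalence point, 1 mol OH^- react per mol H2SO3, so n(H2SO3) = 0.01228 / 1 = 0.01228 mol.
[H2SO3] = 0.01228 / 0.03027 L = 0.406 M.

0.406 M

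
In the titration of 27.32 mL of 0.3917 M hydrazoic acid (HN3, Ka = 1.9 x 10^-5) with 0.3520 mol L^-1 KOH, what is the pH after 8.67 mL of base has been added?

4.32

Initial n(HN3) = 0.3917 x 0.02732 = 0.01070 mol.
n(KOH) added = 0.3520 x 0.008670 = 0.003052 mol, converting that many moles of HN3 to N3-.
Remaining n(HN3) = 0.007649 mol; n(N3-) = 0.003052 mol.
By Henderson-Hasselbalch, pH = pKa + log([A^-]/[HA]) = 4.72 + log(0.003052/0.007649) = 4.72 + (-0.40) = 4.32.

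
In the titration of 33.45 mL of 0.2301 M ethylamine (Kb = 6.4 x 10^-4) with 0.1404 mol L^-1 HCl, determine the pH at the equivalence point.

n(C2H5NH2) = 0.2301 x 0.03345 = 0.007697 mol; V(HCl) at equivalence = 0.007697/0.1404 = 0.05482 L.
At equivalence the base is fully converted to C2H5NH3+; total volume = 0.08827 L, so [C2H5NH3+] = 0.007697/0.08827 = 0.08720 M.
Ka(C2H5NH3+) = Kw/Kb = 1.0e-14 / 6.4 x 10^-4 = 1.56e-11.
[H^+] = sqrt(Ka x [C2H5NH3+]) = sqrt(1.56e-11 x 0.08720) = 1.17e-6 M.
pH = -log(1.17e-6) = 5.93.

5.93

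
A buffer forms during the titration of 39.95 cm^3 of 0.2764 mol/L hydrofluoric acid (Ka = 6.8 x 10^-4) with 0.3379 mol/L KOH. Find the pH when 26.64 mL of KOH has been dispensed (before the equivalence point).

3.81

Initial n(HF) = 0.2764 x 0.03995 = 0.01104 mol.
n(KOH) added = 0.3379 x 0.02664 = 0.009002 mol, converting that many moles of HF to F-.
Remaining n(HF) = 0.002041 mol; n(F-) = 0.009002 mol.
By Henderson-Hasselbalch, pH = pKa + log([A^-]/[HA]) = 3.17 + log(0.009002/0.002041) = 3.17 + (+0.64) = 3.81.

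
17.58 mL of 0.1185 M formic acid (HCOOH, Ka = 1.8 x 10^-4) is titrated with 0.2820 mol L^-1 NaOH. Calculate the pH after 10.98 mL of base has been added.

n(acid) = 0.1185 x 0.01758 = 0.002083 mol; n(NaOH) added = 0.2820 x 0.01098 = 0.003096 mol.
Base is in excess by 0.003096 - 0.002083 = 0.001013 mol in a total volume of 0.02856 L.
[OH^-] = 0.001013/0.02856 = 0.03547 M, so pOH = 1.45 and pH = 14.00 - 1.45 = 12.55.

12.55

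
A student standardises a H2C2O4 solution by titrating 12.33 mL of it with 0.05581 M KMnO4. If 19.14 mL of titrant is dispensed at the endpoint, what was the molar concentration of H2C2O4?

n(KMnO4) = 0.05581 x 0.01914 = 0.001068 mol.
From the balanced equation, 2 mol KMnO4 reacts with 5 mol H2C2O4, so n(H2C2O4) = 0.001068 x 5/2 = 0.002671 mol.
[H2C2O4] = 0.002671 / 0.01233 L = 0.217 M.

0.217 M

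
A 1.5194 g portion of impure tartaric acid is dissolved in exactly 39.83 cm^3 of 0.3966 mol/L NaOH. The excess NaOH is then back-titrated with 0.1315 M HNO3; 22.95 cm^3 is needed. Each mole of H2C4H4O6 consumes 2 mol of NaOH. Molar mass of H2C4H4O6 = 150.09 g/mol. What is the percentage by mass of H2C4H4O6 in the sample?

63.1%

Total n(NaOH) added = 0.3966 x 0.03983 = 0.01580 mol.
n(HNO3) used = 0.1315 x 0.02295 = 0.003018 mol, which equals the excess n(NaOH).
So n(NaOH) consumed by the sample = 0.01580 - 0.003018 = 0.01278 mol.
n(H2C4H4O6) = 0.01278 / 2 = 0.006389 mol.
mass H2C4H4O6 = 0.006389 x 150.09 = 0.9590 g, so %H2C4H4O6 = 0.9590/1.5194 x 100 = 63.1%.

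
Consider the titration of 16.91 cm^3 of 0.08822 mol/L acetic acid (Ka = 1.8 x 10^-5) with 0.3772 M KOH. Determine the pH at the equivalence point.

n(CH3COOH) = 0.08822 x 0.01691 = 0.001492 mol; V(KOH) at equivalence = 0.001492/0.3772 = 0.003955 L.
At equivalence all the acid is converted to CH3COO-; total volume = 0.01691 + 0.003955 = 0.02086 L, so [CH3COO-] = 0.001492/0.02086 = 0.07150 M.
Kb = Kw/Ka = 1.0e-14 / 1.8 x 10^-5 = 5.56e-10.
[OH^-] = sqrt(Kb x [CH3COO-]) = sqrt(5.56e-10 x 0.07150) = 6.30e-6 M.
pOH = 5.20, so pH = 14.00 - 5.20 = 8.80.

8.80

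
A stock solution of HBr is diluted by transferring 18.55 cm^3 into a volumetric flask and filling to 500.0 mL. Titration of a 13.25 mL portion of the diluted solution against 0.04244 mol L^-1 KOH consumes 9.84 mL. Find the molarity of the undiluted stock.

n(KOH) = 0.04244 x 0.009840 = 0.0004176 mol.
n(HBr) in the aliquot = 0.0004176 mol.
[diluted HBr] = 0.0004176 / 0.01325 = 0.03152 M.
Dilution factor = 500.0/18.55 = 26.95, so [stock] = 0.03152 x 26.95 = 0.850 M.

0.850 M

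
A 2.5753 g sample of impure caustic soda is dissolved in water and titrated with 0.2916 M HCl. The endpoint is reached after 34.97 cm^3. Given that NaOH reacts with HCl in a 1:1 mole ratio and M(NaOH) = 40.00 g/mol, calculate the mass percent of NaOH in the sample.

15.8%

n(HCl) = 0.2916 x 0.03497 = 0.01020 mol.
n(NaOH) = 0.01020 / 1 = 0.01020 mol.
mass of NaOH = 0.01020 x 40.00 = 0.4079 g.
% purity = 0.4079 / 2.5753 x 100 = 15.8%.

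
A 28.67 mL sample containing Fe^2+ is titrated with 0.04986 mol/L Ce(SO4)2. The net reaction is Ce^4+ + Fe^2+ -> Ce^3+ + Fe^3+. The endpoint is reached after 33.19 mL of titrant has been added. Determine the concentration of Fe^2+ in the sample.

n(Ce(SO4)2) = 0.04986 x 0.03319 = 0.001655 mol.
From the balanced equation, 1 mol Ce(SO4)2 reacts with 1 mol Fe^2+, so n(Fe^2+) = 0.001655 x 1/1 = 0.001655 mol.
[Fe^2+] = 0.001655 / 0.02867 L = 0.0577 M.

0.0577 M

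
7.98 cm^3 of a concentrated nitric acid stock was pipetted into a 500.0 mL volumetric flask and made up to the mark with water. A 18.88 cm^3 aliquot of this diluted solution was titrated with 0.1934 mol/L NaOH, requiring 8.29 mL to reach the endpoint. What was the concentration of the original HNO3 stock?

5.32 M

n(NaOH) = 0.1934 x 0.008290 = 0.001603 mol.
n(HNO3) in the aliquot = 0.001603 mol.
[diluted HNO3] = 0.001603 / 0.01888 = 0.08492 M.
Dilution factor = 500.0/7.980 = 62.66, so [stock] = 0.08492 x 62.66 = 5.32 M.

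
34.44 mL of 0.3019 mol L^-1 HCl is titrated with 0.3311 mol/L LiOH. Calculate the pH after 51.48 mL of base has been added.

n(acid) = 0.3019 x 0.03444 = 0.01040 mol; n(LiOH) added = 0.3311 x 0.05148 = 0.01705 mol.
Base is in excess by 0.01705 - 0.01040 = 0.006648 mol in a total volume of 0.08592 L.
[OH^-] = 0.006648/0.08592 = 0.07737 M, so pOH = 1.11 and pH = 14.00 - 1.11 = 12.89.

12.89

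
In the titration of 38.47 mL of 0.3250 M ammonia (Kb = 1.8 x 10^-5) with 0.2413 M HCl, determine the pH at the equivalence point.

n(NH3) = 0.3250 x 0.03847 = 0.01250 mol; V(HCl) at equivalence = 0.01250/0.2413 = 0.05181 L.
At equivalence the base is fully converted to NH4+; total volume = 0.09028 L, so [NH4+] = 0.01250/0.09028 = 0.1385 M.
Ka(NH4+) = Kw/Kb = 1.0e-14 / 1.8 x 10^-5 = 5.56e-10.
[H^+] = sqrt(Ka x [NH4+]) = sqrt(5.56e-10 x 0.1385) = 8.77e-6 M.
pH = -log(8.77e-6) = 5.06.

5.06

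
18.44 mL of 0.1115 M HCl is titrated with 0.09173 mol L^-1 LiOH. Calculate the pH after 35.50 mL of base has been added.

12.35

n(acid) = 0.1115 x 0.01844 = 0.002056 mol; n(LiOH) added = 0.09173 x 0.03550 = 0.003256 mol.
Base is in excess by 0.003256 - 0.002056 = 0.001200 mol in a total volume of 0.05394 L.
[OH^-] = 0.001200/0.05394 = 0.02225 M, so pOH = 1.65 and pH = 14.00 - 1.65 = 12.35.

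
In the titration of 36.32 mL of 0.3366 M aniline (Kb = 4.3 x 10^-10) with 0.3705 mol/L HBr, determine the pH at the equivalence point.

n(C6H5NH2) = 0.3366 x 0.03632 = 0.01223 mol; V(HBr) at equivalence = 0.01223/0.3705 = 0.03300 L.
At equivalence the base is fully converted to C6H5NH3+; total volume = 0.06932 L, so [C6H5NH3+] = 0.01223/0.06932 = 0.1764 M.
Ka(C6H5NH3+) = Kw/Kb = 1.0e-14 / 4.3 x 10^-10 = 2.33e-5.
[H^+] = sqrt(Ka x [C6H5NH3+]) = sqrt(2.33e-5 x 0.1764) = 0.00203 M.
pH = -log(0.00203) = 2.69.

2.69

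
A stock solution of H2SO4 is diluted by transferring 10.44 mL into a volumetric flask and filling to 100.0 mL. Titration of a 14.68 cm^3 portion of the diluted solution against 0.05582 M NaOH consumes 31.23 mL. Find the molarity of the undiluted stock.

0.569 M

n(NaOH) = 0.05582 x 0.03123 = 0.001743 mol.
n(H2SO4) in the aliquot = 0.001743 x 1/2 = 0.0008716 mol.
[diluted H2SO4] = 0.0008716 / 0.01468 = 0.05938 M.
Dilution factor = 100.0/10.44 = 9.579, so [stock] = 0.05938 x 9.579 = 0.569 M.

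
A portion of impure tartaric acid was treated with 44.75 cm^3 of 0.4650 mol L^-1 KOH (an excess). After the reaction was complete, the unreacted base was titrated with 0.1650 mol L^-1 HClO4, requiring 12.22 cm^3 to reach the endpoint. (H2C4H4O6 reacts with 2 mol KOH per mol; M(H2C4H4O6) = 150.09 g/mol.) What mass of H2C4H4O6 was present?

Total n(KOH) added = 0.4650 x 0.04475 = 0.02081 mol.
n(HClO4) used = 0.1650 x 0.01222 = 0.002016 mol, which equals the excess n(KOH).
So n(KOH) consumed by the sample = 0.02081 - 0.002016 = 0.01879 mol.
n(H2C4H4O6) = 0.01879 / 2 = 0.009396 mol.
mass = 0.009396 mol x 150.09 g/mol = 1.41 g.

1.41 g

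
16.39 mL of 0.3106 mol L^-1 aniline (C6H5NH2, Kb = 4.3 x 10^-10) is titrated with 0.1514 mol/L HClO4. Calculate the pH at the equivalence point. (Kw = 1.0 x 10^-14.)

n(C6H5NH2) = 0.3106 x 0.01639 = 0.005091 mol; V(HClO4) at equivalence = 0.005091/0.1514 = 0.03362 L.
At equivalence the base is fully converted to C6H5NH3+; total volume = 0.05001 L, so [C6H5NH3+] = 0.005091/0.05001 = 0.1018 M.
Ka(C6H5NH3+) = Kw/Kb = 1.0e-14 / 4.3 x 10^-10 = 2.33e-5.
[H^+] = sqrt(Ka x [C6H5NH3+]) = sqrt(2.33e-5 x 0.1018) = 0.00154 M.
pH = -log(0.00154) = 2.81.

2.81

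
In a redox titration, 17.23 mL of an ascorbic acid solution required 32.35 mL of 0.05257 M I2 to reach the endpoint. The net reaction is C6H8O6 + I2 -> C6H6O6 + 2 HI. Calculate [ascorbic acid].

0.0987 M

n(I2) = 0.05257 x 0.03235 = 0.001701 mol.
From the balanced equation, 1 mol I2 reacts with 1 mol ascorbic acid, so n(ascorbic acid) = 0.001701 x 1/1 = 0.001701 mol.
[ascorbic acid] = 0.001701 / 0.01723 L = 0.0987 M.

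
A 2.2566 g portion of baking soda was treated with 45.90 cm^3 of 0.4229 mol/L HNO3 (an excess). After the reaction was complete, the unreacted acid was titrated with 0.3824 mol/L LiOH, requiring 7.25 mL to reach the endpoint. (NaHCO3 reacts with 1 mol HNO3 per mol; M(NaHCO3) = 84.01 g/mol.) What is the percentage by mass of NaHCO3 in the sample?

Total n(HNO3) added = 0.4229 x 0.04590 = 0.01941 mol.
n(LiOH) used = 0.3824 x 0.007250 = 0.002772 mol, which equals the excess n(HNO3).
So n(HNO3) consumed by the sample = 0.01941 - 0.002772 = 0.01664 mol.
n(NaHCO3) = 0.01664 / 1 = 0.01664 mol.
mass NaHCO3 = 0.01664 x 84.01 = 1.398 g, so %NaHCO3 = 1.398/2.2566 x 100 = 61.9%.

61.9%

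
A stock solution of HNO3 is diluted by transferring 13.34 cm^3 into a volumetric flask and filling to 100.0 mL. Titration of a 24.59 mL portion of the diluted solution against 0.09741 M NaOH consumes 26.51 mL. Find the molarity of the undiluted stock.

n(NaOH) = 0.09741 x 0.02651 = 0.002582 mol.
n(HNO3) in the aliquot = 0.002582 mol.
[diluted HNO3] = 0.002582 / 0.02459 = 0.1050 M.
Dilution factor = 100.0/13.34 = 7.496, so [stock] = 0.1050 x 7.496 = 0.787 M.

0.787 M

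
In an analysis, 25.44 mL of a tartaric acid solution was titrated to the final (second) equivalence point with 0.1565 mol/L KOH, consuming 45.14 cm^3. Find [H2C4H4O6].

0.139 M

n(KOH) = 0.1565 x 0.04514 = 0.007064 mol.
At the final (second) equivalence point, 2 mol OH^- react per mol H2C4H4O6, so n(H2C4H4O6) = 0.007064 / 2 = 0.003532 mol.
[H2C4H4O6] = 0.003532 / 0.02544 L = 0.139 M.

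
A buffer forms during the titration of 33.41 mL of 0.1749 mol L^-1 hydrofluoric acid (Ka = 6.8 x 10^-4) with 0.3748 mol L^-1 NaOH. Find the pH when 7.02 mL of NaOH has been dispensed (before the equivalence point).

3.08

Initial n(HF) = 0.1749 x 0.03341 = 0.005843 mol.
n(NaOH) added = 0.3748 x 0.007020 = 0.002631 mol, converting that many moles of HF to F-.
Remaining n(HF) = 0.003212 mol; n(F-) = 0.002631 mol.
By Henderson-Hasselbalch, pH = pKa + log([A^-]/[HA]) = 3.17 + log(0.002631/0.003212) = 3.17 + (-0.09) = 3.08.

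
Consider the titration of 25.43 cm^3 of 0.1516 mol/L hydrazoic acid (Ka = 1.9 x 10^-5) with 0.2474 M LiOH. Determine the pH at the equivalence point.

8.85

n(HN3) = 0.1516 x 0.02543 = 0.003855 mol; V(LiOH) at equivalence = 0.003855/0.2474 = 0.01558 L.
At equivalence all the acid is converted to N3-; total volume = 0.02543 + 0.01558 = 0.04101 L, so [N3-] = 0.003855/0.04101 = 0.09400 M.
Kb = Kw/Ka = 1.0e-14 / 1.9 x 10^-5 = 5.26e-10.
[OH^-] = sqrt(Kb x [N3-]) = sqrt(5.26e-10 x 0.09400) = 7.03e-6 M.
pOH = 5.15, so pH = 14.00 - 5.15 = 8.85.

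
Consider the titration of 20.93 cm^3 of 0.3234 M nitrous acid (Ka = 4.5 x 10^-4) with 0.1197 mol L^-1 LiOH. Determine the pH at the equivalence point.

n(HNO2) = 0.3234 x 0.02093 = 0.006769 mol; V(LiOH) at equivalence = 0.006769/0.1197 = 0.05655 L.
At equivalence all the acid is converted to NO2-; total volume = 0.02093 + 0.05655 = 0.07748 L, so [NO2-] = 0.006769/0.07748 = 0.08736 M.
Kb = Kw/Ka = 1.0e-14 / 4.5 x 10^-4 = 2.22e-11.
[OH^-] = sqrt(Kb x [NO2-]) = sqrt(2.22e-11 x 0.08736) = 1.39e-6 M.
pOH = 5.86, so pH = 14.00 - 5.86 = 8.14.

8.14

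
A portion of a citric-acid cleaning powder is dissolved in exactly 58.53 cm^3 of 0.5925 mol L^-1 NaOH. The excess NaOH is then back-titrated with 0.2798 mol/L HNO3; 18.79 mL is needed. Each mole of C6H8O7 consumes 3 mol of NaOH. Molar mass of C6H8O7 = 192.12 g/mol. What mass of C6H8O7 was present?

Total n(NaOH) added = 0.5925 x 0.05853 = 0.03468 mol.
n(HNO3) used = 0.2798 x 0.01879 = 0.005257 mol, which equals the excess n(NaOH).
So n(NaOH) consumed by the sample = 0.03468 - 0.005257 = 0.02942 mol.
n(C6H8O7) = 0.02942 / 3 = 0.009807 mol.
mass = 0.009807 mol x 192.12 g/mol = 1.88 g.

1.88 g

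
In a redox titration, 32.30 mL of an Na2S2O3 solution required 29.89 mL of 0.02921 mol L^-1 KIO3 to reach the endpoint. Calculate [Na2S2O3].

0.162 M

n(KIO3) = 0.02921 x 0.02989 = 0.0008731 mol.
From the balanced equation, 1 mol KIO3 reacts with 6 mol Na2S2O3, so n(Na2S2O3) = 0.0008731 x 6/1 = 0.005239 mol.
[Na2S2O3] = 0.005239 / 0.03230 L = 0.162 M.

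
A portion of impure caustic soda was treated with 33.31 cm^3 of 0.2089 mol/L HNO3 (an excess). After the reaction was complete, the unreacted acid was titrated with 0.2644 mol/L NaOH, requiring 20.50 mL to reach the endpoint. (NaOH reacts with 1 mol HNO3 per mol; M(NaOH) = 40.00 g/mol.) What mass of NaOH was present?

Total n(HNO3) added = 0.2089 x 0.03331 = 0.006958 mol.
n(NaOH) used = 0.2644 x 0.02050 = 0.005420 mol, which equals the excess n(HNO3).
So n(HNO3) consumed by the sample = 0.006958 - 0.005420 = 0.001538 mol.
n(NaOH) = 0.001538 / 1 = 0.001538 mol.
mass = 0.001538 mol x 40.00 g/mol = 0.0615 g.

0.0615 g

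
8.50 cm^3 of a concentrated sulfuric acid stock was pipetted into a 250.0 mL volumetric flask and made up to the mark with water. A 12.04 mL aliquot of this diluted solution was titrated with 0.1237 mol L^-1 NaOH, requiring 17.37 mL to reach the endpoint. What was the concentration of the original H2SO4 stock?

n(NaOH) = 0.1237 x 0.01737 = 0.002149 mol.
n(H2SO4) in the aliquot = 0.002149 x 1/2 = 0.001074 mol.
[diluted H2SO4] = 0.001074 / 0.01204 = 0.08923 M.
Dilution factor = 250.0/8.500 = 29.41, so [stock] = 0.08923 x 29.41 = 2.62 M.

2.62 M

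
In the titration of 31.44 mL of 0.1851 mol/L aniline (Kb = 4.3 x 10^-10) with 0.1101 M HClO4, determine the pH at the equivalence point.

2.90

n(C6H5NH2) = 0.1851 x 0.03144 = 0.005820 mol; V(HClO4) at equivalence = 0.005820/0.1101 = 0.05286 L.
At equivalence the base is fully converted to C6H5NH3+; total volume = 0.08430 L, so [C6H5NH3+] = 0.005820/0.08430 = 0.06904 M.
Ka(C6H5NH3+) = Kw/Kb = 1.0e-14 / 4.3 x 10^-10 = 2.33e-5.
[H^+] = sqrt(Ka x [C6H5NH3+]) = sqrt(2.33e-5 x 0.06904) = 0.00127 M.
pH = -log(0.00127) = 2.90.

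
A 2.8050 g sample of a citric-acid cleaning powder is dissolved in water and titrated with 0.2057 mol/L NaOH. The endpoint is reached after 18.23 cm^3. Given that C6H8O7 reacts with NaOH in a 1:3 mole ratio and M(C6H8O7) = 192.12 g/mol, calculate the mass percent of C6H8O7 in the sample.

n(NaOH) = 0.2057 x 0.01823 = 0.003750 mol.
n(C6H8O7) = 0.003750 / 3 = 0.001250 mol.
mass of C6H8O7 = 0.001250 x 192.12 = 0.2401 g.
% purity = 0.2401 / 2.8050 x 100 = 8.56%.

8.56%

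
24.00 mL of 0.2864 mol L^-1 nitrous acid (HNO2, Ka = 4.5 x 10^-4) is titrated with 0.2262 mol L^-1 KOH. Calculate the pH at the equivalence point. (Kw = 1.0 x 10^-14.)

8.22

n(HNO2) = 0.2864 x 0.02400 = 0.006874 mol; V(KOH) at equivalence = 0.006874/0.2262 = 0.03039 L.
At equivalence all the acid is converted to NO2-; total volume = 0.02400 + 0.03039 = 0.05439 L, so [NO2-] = 0.006874/0.05439 = 0.1264 M.
Kb = Kw/Ka = 1.0e-14 / 4.5 x 10^-4 = 2.22e-11.
[OH^-] = sqrt(Kb x [NO2-]) = sqrt(2.22e-11 x 0.1264) = 1.68e-6 M.
pOH = 5.78, so pH = 14.00 - 5.78 = 8.22.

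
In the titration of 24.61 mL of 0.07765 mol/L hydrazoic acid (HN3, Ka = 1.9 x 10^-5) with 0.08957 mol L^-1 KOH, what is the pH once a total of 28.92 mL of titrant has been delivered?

12.10

n(acid) = 0.07765 x 0.02461 = 0.001911 mol; n(KOH) added = 0.08957 x 0.02892 = 0.002590 mol.
Base is in excess by 0.002590 - 0.001911 = 0.0006794 mol in a total volume of 0.05353 L.
[OH^-] = 0.0006794/0.05353 = 0.01269 M, so pOH = 1.90 and pH = 14.00 - 1.90 = 12.10.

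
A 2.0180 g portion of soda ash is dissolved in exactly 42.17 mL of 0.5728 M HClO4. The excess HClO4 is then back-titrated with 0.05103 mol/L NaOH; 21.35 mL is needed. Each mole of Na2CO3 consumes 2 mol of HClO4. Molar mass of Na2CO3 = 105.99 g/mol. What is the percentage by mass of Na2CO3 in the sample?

Total n(HClO4) added = 0.5728 x 0.04217 = 0.02415 mol.
n(NaOH) used = 0.05103 x 0.02135 = 0.001089 mol, which equals the excess n(HClO4).
So n(HClO4) consumed by the sample = 0.02415 - 0.001089 = 0.02307 mol.
n(Na2CO3) = 0.02307 / 2 = 0.01153 mol.
mass Na2CO3 = 0.01153 x 105.99 = 1.222 g, so %Na2CO3 = 1.222/2.0180 x 100 = 60.6%.

60.6%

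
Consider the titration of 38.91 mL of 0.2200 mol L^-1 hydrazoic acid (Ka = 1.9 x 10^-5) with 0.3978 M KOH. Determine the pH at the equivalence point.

8.94

n(HN3) = 0.2200 x 0.03891 = 0.008560 mol; V(KOH) at equivalence = 0.008560/0.3978 = 0.02152 L.
At equivalence all the acid is converted to N3-; total volume = 0.03891 + 0.02152 = 0.06043 L, so [N3-] = 0.008560/0.06043 = 0.1417 M.
Kb = Kw/Ka = 1.0e-14 / 1.9 x 10^-5 = 5.26e-10.
[OH^-] = sqrt(Kb x [N3-]) = sqrt(5.26e-10 x 0.1417) = 8.63e-6 M.
pOH = 5.06, so pH = 14.00 - 5.06 = 8.94.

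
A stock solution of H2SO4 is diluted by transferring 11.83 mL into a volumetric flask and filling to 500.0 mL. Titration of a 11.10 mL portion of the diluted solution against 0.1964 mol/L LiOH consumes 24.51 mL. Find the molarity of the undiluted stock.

n(LiOH) = 0.1964 x 0.02451 = 0.004814 mol.
n(H2SO4) in the aliquot = 0.004814 x 1/2 = 0.002407 mol.
[diluted H2SO4] = 0.002407 / 0.01110 = 0.2168 M.
Dilution factor = 500.0/11.83 = 42.27, so [stock] = 0.2168 x 42.27 = 9.16 M.

9.16 M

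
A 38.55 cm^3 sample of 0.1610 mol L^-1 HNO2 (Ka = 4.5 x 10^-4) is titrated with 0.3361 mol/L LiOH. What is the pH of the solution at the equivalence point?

n(HNO2) = 0.1610 x 0.03855 = 0.006207 mol; V(LiOH) at equivalence = 0.006207/0.3361 = 0.01847 L.
At equivalence all the acid is converted to NO2-; total volume = 0.03855 + 0.01847 = 0.05702 L, so [NO2-] = 0.006207/0.05702 = 0.1089 M.
Kb = Kw/Ka = 1.0e-14 / 4.5 x 10^-4 = 2.22e-11.
[OH^-] = sqrt(Kb x [NO2-]) = sqrt(2.22e-11 x 0.1089) = 1.56e-6 M.
pOH = 5.81, so pH = 14.00 - 5.81 = 8.19.

8.19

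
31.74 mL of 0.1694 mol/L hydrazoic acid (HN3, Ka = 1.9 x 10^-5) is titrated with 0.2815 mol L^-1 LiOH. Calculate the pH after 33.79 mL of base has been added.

n(acid) = 0.1694 x 0.03174 = 0.005377 mol; n(LiOH) added = 0.2815 x 0.03379 = 0.009512 mol.
Base is in excess by 0.009512 - 0.005377 = 0.004135 mol in a total volume of 0.06553 L.
[OH^-] = 0.004135/0.06553 = 0.06310 M, so pOH = 1.20 and pH = 14.00 - 1.20 = 12.80.

12.80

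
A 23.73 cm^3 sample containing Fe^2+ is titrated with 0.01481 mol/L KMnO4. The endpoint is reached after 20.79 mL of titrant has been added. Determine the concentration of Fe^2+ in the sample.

0.0649 M

n(KMnO4) = 0.01481 x 0.02079 = 0.0003079 mol.
From the balanced equation, 1 mol KMnO4 reacts with 5 mol Fe^2+, so n(Fe^2+) = 0.0003079 x 5/1 = 0.001539 mol.
[Fe^2+] = 0.001539 / 0.02373 L = 0.0649 M.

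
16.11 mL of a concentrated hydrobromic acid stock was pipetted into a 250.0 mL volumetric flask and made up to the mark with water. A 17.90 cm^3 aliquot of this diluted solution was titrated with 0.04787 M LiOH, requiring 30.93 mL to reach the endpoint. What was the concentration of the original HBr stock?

n(LiOH) = 0.04787 x 0.03093 = 0.001481 mol.
n(HBr) in the aliquot = 0.001481 mol.
[diluted HBr] = 0.001481 / 0.01790 = 0.08272 M.
Dilution factor = 250.0/16.11 = 15.52, so [stock] = 0.08272 x 15.52 = 1.28 M.

1.28 M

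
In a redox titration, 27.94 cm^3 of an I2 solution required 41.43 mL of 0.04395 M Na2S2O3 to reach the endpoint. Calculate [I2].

n(Na2S2O3) = 0.04395 x 0.04143 = 0.001821 mol.
From the balanced equation, 2 mol Na2S2O3 reacts with 1 mol I2, so n(I2) = 0.001821 x 1/2 = 0.0009104 mol.
[I2] = 0.0009104 / 0.02794 L = 0.0326 M.

0.0326 M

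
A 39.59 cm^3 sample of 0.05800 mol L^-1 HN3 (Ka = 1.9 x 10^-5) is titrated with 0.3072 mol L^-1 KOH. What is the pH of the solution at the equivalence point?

n(HN3) = 0.05800 x 0.03959 = 0.002296 mol; V(KOH) at equivalence = 0.002296/0.3072 = 0.007475 L.
At equivalence all the acid is converted to N3-; total volume = 0.03959 + 0.007475 = 0.04706 L, so [N3-] = 0.002296/0.04706 = 0.04879 M.
Kb = Kw/Ka = 1.0e-14 / 1.9 x 10^-5 = 5.26e-10.
[OH^-] = sqrt(Kb x [N3-]) = sqrt(5.26e-10 x 0.04879) = 5.07e-6 M.
pOH = 5.30, so pH = 14.00 - 5.30 = 8.70.

8.70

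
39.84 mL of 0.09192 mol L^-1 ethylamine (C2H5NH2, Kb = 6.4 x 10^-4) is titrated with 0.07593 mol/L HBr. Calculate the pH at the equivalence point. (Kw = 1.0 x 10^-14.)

n(C2H5NH2) = 0.09192 x 0.03984 = 0.003662 mol; V(HBr) at equivalence = 0.003662/0.07593 = 0.04823 L.
At equivalence the base is fully converted to C2H5NH3+; total volume = 0.08807 L, so [C2H5NH3+] = 0.003662/0.08807 = 0.04158 M.
Ka(C2H5NH3+) = Kw/Kb = 1.0e-14 / 6.4 x 10^-4 = 1.56e-11.
[H^+] = sqrt(Ka x [C2H5NH3+]) = sqrt(1.56e-11 x 0.04158) = 8.06e-7 M.
pH = -log(8.06e-7) = 6.09.

6.09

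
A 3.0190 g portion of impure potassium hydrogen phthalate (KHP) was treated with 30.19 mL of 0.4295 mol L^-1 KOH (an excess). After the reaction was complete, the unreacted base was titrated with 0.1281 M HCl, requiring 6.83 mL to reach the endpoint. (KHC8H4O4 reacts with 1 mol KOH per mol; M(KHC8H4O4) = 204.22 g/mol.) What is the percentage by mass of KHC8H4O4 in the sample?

81.8%

Total n(KOH) added = 0.4295 x 0.03019 = 0.01297 mol.
n(HCl) used = 0.1281 x 0.006830 = 0.0008749 mol, which equals the excess n(KOH).
So n(KOH) consumed by the sample = 0.01297 - 0.0008749 = 0.01209 mol.
n(KHC8H4O4) = 0.01209 / 1 = 0.01209 mol.
mass KHC8H4O4 = 0.01209 x 204.22 = 2.469 g, so %KHC8H4O4 = 2.469/3.0190 x 100 = 81.8%.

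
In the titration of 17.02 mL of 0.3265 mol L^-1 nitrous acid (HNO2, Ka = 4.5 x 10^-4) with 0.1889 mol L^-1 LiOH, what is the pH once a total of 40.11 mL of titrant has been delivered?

12.55

n(acid) = 0.3265 x 0.01702 = 0.005557 mol; n(LiOH) added = 0.1889 x 0.04011 = 0.007577 mol.
Base is in excess by 0.007577 - 0.005557 = 0.002020 mol in a total volume of 0.05713 L.
[OH^-] = 0.002020/0.05713 = 0.03535 M, so pOH = 1.45 and pH = 14.00 - 1.45 = 12.55.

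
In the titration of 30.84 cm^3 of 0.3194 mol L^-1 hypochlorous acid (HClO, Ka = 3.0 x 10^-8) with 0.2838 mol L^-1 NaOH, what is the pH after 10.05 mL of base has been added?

Initial n(HClO) = 0.3194 x 0.03084 = 0.009850 mol.
n(NaOH) added = 0.2838 x 0.01005 = 0.002852 mol, converting that many moles of HClO to ClO-.
Remaining n(HClO) = 0.006998 mol; n(ClO-) = 0.002852 mol.
By Henderson-Hasselbalch, pH = pKa + log([A^-]/[HA]) = 7.52 + log(0.002852/0.006998) = 7.52 + (-0.39) = 7.13.

7.13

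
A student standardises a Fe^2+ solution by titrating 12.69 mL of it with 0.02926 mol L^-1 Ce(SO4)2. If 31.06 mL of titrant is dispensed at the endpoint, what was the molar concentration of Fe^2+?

0.0716 M

n(Ce(SO4)2) = 0.02926 x 0.03106 = 0.0009088 mol.
From the balanced equation, 1 mol Ce(SO4)2 reacts with 1 mol Fe^2+, so n(Fe^2+) = 0.0009088 x 1/1 = 0.0009088 mol.
[Fe^2+] = 0.0009088 / 0.01269 L = 0.0716 M.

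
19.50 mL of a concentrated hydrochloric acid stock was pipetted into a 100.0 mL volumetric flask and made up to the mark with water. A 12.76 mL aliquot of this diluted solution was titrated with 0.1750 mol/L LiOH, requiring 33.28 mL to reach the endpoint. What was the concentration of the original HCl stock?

2.34 M

n(LiOH) = 0.1750 x 0.03328 = 0.005824 mol.
n(HCl) in the aliquot = 0.005824 mol.
[diluted HCl] = 0.005824 / 0.01276 = 0.4564 M.
Dilution factor = 100.0/19.50 = 5.128, so [stock] = 0.4564 x 5.128 = 2.34 M.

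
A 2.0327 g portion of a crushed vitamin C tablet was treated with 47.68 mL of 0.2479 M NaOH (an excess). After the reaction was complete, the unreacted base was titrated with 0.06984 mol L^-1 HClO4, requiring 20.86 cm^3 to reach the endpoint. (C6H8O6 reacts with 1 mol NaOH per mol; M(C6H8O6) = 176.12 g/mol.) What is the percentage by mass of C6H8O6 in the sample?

Total n(NaOH) added = 0.2479 x 0.04768 = 0.01182 mol.
n(HClO4) used = 0.06984 x 0.02086 = 0.001457 mol, which equals the excess n(NaOH).
So n(NaOH) consumed by the sample = 0.01182 - 0.001457 = 0.01036 mol.
n(C6H8O6) = 0.01036 / 1 = 0.01036 mol.
mass C6H8O6 = 0.01036 x 176.12 = 1.825 g, so %C6H8O6 = 1.825/2.0327 x 100 = 89.8%.

89.8%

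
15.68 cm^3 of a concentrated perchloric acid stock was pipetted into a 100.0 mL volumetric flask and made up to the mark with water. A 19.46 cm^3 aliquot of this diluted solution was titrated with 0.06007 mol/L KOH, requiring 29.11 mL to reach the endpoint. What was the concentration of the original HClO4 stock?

n(KOH) = 0.06007 x 0.02911 = 0.001749 mol.
n(HClO4) in the aliquot = 0.001749 mol.
[diluted HClO4] = 0.001749 / 0.01946 = 0.08986 M.
Dilution factor = 100.0/15.68 = 6.378, so [stock] = 0.08986 x 6.378 = 0.573 M.

0.573 M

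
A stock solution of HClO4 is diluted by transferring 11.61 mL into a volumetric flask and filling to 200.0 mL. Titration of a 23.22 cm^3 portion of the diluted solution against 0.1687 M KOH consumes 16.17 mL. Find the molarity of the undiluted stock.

n(KOH) = 0.1687 x 0.01617 = 0.002728 mol.
n(HClO4) in the aliquot = 0.002728 mol.
[diluted HClO4] = 0.002728 / 0.02322 = 0.1175 M.
Dilution factor = 200.0/11.61 = 17.23, so [stock] = 0.1175 x 17.23 = 2.02 M.

2.02 M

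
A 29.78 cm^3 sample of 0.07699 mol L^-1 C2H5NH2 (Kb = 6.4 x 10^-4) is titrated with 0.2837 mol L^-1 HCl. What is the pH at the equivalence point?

n(C2H5NH2) = 0.07699 x 0.02978 = 0.002293 mol; V(HCl) at equivalence = 0.002293/0.2837 = 0.008082 L.
At equivalence the base is fully converted to C2H5NH3+; total volume = 0.03786 L, so [C2H5NH3+] = 0.002293/0.03786 = 0.06056 M.
Ka(C2H5NH3+) = Kw/Kb = 1.0e-14 / 6.4 x 10^-4 = 1.56e-11.
[H^+] = sqrt(Ka x [C2H5NH3+]) = sqrt(1.56e-11 x 0.06056) = 9.73e-7 M.
pH = -log(9.73e-7) = 6.01.

6.01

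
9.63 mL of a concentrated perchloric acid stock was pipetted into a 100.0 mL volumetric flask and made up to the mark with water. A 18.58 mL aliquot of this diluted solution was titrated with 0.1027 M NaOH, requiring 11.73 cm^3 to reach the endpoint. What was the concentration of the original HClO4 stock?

n(NaOH) = 0.1027 x 0.01173 = 0.001205 mol.
n(HClO4) in the aliquot = 0.001205 mol.
[diluted HClO4] = 0.001205 / 0.01858 = 0.06484 M.
Dilution factor = 100.0/9.630 = 10.38, so [stock] = 0.06484 x 10.38 = 0.673 M.

0.673 M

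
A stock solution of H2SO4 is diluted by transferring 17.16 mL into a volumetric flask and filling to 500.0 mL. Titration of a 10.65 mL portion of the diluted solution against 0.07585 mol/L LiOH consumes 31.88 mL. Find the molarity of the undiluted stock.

n(LiOH) = 0.07585 x 0.03188 = 0.002418 mol.
n(H2SO4) in the aliquot = 0.002418 x 1/2 = 0.001209 mol.
[diluted H2SO4] = 0.001209 / 0.01065 = 0.1135 M.
Dilution factor = 500.0/17.16 = 29.14, so [stock] = 0.1135 x 29.14 = 3.31 M.

3.31 M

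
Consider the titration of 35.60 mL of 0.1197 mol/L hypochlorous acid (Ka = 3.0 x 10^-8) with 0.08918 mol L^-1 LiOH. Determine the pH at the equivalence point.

n(HClO) = 0.1197 x 0.03560 = 0.004261 mol; V(LiOH) at equivalence = 0.004261/0.08918 = 0.04778 L.
At equivalence all the acid is converted to ClO-; total volume = 0.03560 + 0.04778 = 0.08338 L, so [ClO-] = 0.004261/0.08338 = 0.05111 M.
Kb = Kw/Ka = 1.0e-14 / 3.0 x 10^-8 = 3.33e-7.
[OH^-] = sqrt(Kb x [ClO-]) = sqrt(3.33e-7 x 0.05111) = 0.000131 M.
pOH = 3.88, so pH = 14.00 - 3.88 = 10.12.

10.12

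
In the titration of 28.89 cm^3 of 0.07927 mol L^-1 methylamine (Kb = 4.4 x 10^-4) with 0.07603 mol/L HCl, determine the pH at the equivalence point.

n(CH3NH2) = 0.07927 x 0.02889 = 0.002290 mol; V(HCl) at equivalence = 0.002290/0.07603 = 0.03012 L.
At equivalence the base is fully converted to CH3NH3+; total volume = 0.05901 L, so [CH3NH3+] = 0.002290/0.05901 = 0.03881 M.
Ka(CH3NH3+) = Kw/Kb = 1.0e-14 / 4.4 x 10^-4 = 2.27e-11.
[H^+] = sqrt(Ka x [CH3NH3+]) = sqrt(2.27e-11 x 0.03881) = 9.39e-7 M.
pH = -log(9.39e-7) = 6.03.

6.03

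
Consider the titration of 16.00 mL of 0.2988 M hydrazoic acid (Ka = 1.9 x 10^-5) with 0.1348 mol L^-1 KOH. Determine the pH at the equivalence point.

8.84

n(HN3) = 0.2988 x 0.01600 = 0.004781 mol; V(KOH) at equivalence = 0.004781/0.1348 = 0.03547 L.
At equivalence all the acid is converted to N3-; total volume = 0.01600 + 0.03547 = 0.05147 L, so [N3-] = 0.004781/0.05147 = 0.09289 M.
Kb = Kw/Ka = 1.0e-14 / 1.9 x 10^-5 = 5.26e-10.
[OH^-] = sqrt(Kb x [N3-]) = sqrt(5.26e-10 x 0.09289) = 6.99e-6 M.
pOH = 5.16, so pH = 14.00 - 5.16 = 8.84.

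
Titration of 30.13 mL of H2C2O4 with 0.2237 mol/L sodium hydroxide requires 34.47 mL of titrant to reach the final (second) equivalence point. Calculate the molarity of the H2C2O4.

0.128 M

n(NaOH) = 0.2237 x 0.03447 = 0.007711 mol.
At the final (second) equivalence point, 2 mol OH^- react per mol H2C2O4, so n(H2C2O4) = 0.007711 / 2 = 0.003855 mol.
[H2C2O4] = 0.003855 / 0.03013 L = 0.128 M.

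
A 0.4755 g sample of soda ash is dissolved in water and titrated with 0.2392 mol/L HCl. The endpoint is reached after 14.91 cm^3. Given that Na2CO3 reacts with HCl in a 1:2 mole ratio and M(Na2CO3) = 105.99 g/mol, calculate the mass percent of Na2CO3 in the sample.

n(HCl) = 0.2392 x 0.01491 = 0.003566 mol.
n(Na2CO3) = 0.003566 / 2 = 0.001783 mol.
mass of Na2CO3 = 0.001783 x 105.99 = 0.1890 g.
% purity = 0.1890 / 0.4755 x 100 = 39.7%.

39.7%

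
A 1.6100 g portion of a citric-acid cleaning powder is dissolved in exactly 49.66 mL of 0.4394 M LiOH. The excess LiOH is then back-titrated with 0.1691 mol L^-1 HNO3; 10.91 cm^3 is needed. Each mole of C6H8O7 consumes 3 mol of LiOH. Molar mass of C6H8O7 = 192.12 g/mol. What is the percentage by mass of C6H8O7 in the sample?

Total n(LiOH) added = 0.4394 x 0.04966 = 0.02182 mol.
n(HNO3) used = 0.1691 x 0.01091 = 0.001845 mol, which equals the excess n(LiOH).
So n(LiOH) consumed by the sample = 0.02182 - 0.001845 = 0.01998 mol.
n(C6H8O7) = 0.01998 / 3 = 0.006659 mol.
mass C6H8O7 = 0.006659 x 192.12 = 1.279 g, so %C6H8O7 = 1.279/1.6100 x 100 = 79.5%.

79.5%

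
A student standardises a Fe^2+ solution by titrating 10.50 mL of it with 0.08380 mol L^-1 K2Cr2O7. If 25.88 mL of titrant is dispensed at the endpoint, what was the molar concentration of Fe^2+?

n(K2Cr2O7) = 0.08380 x 0.02588 = 0.002169 mol.
From the balanced equation, 1 mol K2Cr2O7 reacts with 6 mol Fe^2+, so n(Fe^2+) = 0.002169 x 6/1 = 0.01301 mol.
[Fe^2+] = 0.01301 / 0.01050 L = 1.24 M.

1.24 M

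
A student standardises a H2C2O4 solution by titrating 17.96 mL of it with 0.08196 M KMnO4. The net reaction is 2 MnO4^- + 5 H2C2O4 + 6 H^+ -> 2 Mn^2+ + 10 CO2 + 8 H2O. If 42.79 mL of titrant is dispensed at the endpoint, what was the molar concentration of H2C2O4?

0.488 M

n(KMnO4) = 0.08196 x 0.04279 = 0.003507 mol.
From the balanced equation, 2 mol KMnO4 reacts with 5 mol H2C2O4, so n(H2C2O4) = 0.003507 x 5/2 = 0.008768 mol.
[H2C2O4] = 0.008768 / 0.01796 L = 0.488 M.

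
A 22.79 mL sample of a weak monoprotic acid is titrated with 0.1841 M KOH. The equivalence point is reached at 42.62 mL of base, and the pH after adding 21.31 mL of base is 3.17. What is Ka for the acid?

21.31 mL is half of the equivalence volume, so this is the half-equivalence point where [HA] = [A^-].
At half-equivalence pH = pKa, so pKa = 3.17.
Ka = 10^(-3.17) = 6.8 x 10^-4.

6.8 x 10^-4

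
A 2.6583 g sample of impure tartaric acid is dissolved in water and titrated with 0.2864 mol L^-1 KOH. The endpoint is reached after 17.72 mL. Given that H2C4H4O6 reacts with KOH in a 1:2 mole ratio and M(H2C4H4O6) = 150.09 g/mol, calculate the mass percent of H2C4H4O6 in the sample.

14.3%

n(KOH) = 0.2864 x 0.01772 = 0.005075 mol.
n(H2C4H4O6) = 0.005075 / 2 = 0.002538 mol.
mass of H2C4H4O6 = 0.002538 x 150.09 = 0.3809 g.
% purity = 0.3809 / 2.6583 x 100 = 14.3%.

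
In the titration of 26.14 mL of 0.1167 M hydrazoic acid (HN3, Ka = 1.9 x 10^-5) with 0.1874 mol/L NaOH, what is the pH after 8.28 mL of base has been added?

4.74

Initial n(HN3) = 0.1167 x 0.02614 = 0.003051 mol.
n(NaOH) added = 0.1874 x 0.008280 = 0.001552 mol, converting that many moles of HN3 to N3-.
Remaining n(HN3) = 0.001499 mol; n(N3-) = 0.001552 mol.
By Henderson-Hasselbalch, pH = pKa + log([A^-]/[HA]) = 4.72 + log(0.001552/0.001499) = 4.72 + (+0.02) = 4.74.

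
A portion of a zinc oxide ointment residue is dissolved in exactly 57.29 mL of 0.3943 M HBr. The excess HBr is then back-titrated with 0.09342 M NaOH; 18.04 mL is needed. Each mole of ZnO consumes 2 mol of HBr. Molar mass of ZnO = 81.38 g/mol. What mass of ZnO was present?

Total n(HBr) added = 0.3943 x 0.05729 = 0.02259 mol.
n(NaOH) used = 0.09342 x 0.01804 = 0.001685 mol, which equals the excess n(HBr).
So n(HBr) consumed by the sample = 0.02259 - 0.001685 = 0.02090 mol.
n(ZnO) = 0.02090 / 2 = 0.01045 mol.
mass = 0.01045 mol x 81.38 g/mol = 0.851 g.

0.851 g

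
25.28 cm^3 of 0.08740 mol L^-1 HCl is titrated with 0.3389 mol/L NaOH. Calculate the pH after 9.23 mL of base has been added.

n(acid) = 0.08740 x 0.02528 = 0.002209 mol; n(NaOH) added = 0.3389 x 0.009230 = 0.003128 mol.
Base is in excess by 0.003128 - 0.002209 = 0.0009186 mol in a total volume of 0.03451 L.
[OH^-] = 0.0009186/0.03451 = 0.02662 M, so pOH = 1.57 and pH = 14.00 - 1.57 = 12.43.

12.43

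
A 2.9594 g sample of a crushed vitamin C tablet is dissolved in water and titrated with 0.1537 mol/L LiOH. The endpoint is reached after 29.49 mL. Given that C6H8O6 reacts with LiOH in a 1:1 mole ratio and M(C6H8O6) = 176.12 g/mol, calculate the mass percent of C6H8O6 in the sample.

27.0%

n(LiOH) = 0.1537 x 0.02949 = 0.004533 mol.
n(C6H8O6) = 0.004533 / 1 = 0.004533 mol.
mass of C6H8O6 = 0.004533 x 176.12 = 0.7983 g.
% purity = 0.7983 / 2.9594 x 100 = 27.0%.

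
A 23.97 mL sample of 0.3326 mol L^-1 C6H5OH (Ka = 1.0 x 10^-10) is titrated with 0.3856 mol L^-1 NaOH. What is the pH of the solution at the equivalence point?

n(C6H5OH) = 0.3326 x 0.02397 = 0.007972 mol; V(NaOH) at equivalence = 0.007972/0.3856 = 0.02068 L.
At equivalence all the acid is converted to C6H5O-; total volume = 0.02397 + 0.02068 = 0.04465 L, so [C6H5O-] = 0.007972/0.04465 = 0.1786 M.
Kb = Kw/Ka = 1.0e-14 / 1.0 x 10^-10 = 0.000100.
[OH^-] = sqrt(Kb x [C6H5O-]) = sqrt(0.000100 x 0.1786) = 0.00423 M.
pOH = 2.37, so pH = 14.00 - 2.37 = 11.63.

11.63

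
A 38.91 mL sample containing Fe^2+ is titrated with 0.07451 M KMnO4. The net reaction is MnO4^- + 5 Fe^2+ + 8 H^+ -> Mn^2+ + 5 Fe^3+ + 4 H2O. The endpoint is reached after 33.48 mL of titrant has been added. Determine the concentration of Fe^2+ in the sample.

0.321 M

n(KMnO4) = 0.07451 x 0.03348 = 0.002495 mol.
From the balanced equation, 1 mol KMnO4 reacts with 5 mol Fe^2+, so n(Fe^2+) = 0.002495 x 5/1 = 0.01247 mol.
[Fe^2+] = 0.01247 / 0.03891 L = 0.321 M.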